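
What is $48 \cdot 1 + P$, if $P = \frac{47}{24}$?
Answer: $\frac{1199}{24} \approx 49.958$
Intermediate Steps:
$P = \frac{47}{24}$ ($P = 47 \cdot \frac{1}{24} = \frac{47}{24} \approx 1.9583$)
$48 \cdot 1 + P = 48 \cdot 1 + \frac{47}{24} = 48 + \frac{47}{24} = \frac{1199}{24}$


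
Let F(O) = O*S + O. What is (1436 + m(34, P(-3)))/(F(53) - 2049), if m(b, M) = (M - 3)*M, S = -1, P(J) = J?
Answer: -1454/2049 ≈ -0.70961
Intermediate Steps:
m(b, M) = M*(-3 + M) (m(b, M) = (-3 + M)*M = M*(-3 + M))
F(O) = 0 (F(O) = O*(-1) + O = -O + O = 0)
(1436 + m(34, P(-3)))/(F(53) - 2049) = (1436 - 3*(-3 - 3))/(0 - 2049) = (1436 - 3*(-6))/(-2049) = (1436 + 18)*(-1/2049) = 1454*(-1/2049) = -1454/2049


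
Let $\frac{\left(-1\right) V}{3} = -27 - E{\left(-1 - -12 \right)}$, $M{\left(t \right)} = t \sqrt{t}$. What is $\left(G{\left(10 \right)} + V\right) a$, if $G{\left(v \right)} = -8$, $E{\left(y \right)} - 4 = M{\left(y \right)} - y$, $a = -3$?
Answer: $-156 - 99 \sqrt{11} \approx -484.35$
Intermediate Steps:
$M{\left(t \right)} = t^{\frac{3}{2}}$
$E{\left(y \right)} = 4 + y^{\frac{3}{2}} - y$ ($E{\left(y \right)} = 4 + \left(y^{\frac{3}{2}} - y\right) = 4 + y^{\frac{3}{2}} - y$)
$V = 60 + 33 \sqrt{11}$ ($V = - 3 \left(-27 - \left(4 + \left(-1 - -12\right)^{\frac{3}{2}} - \left(-1 - -12\right)\right)\right) = - 3 \left(-27 - \left(4 + \left(-1 + 12\right)^{\frac{3}{2}} - \left(-1 + 12\right)\right)\right) = - 3 \left(-27 - \left(4 + 11^{\frac{3}{2}} - 11\right)\right) = - 3 \left(-27 - \left(4 + 11 \sqrt{11} - 11\right)\right) = - 3 \left(-27 - \left(-7 + 11 \sqrt{11}\right)\right) = - 3 \left(-27 + \left(7 - 11 \sqrt{11}\right)\right) = - 3 \left(-20 - 11 \sqrt{11}\right) = 60 + 33 \sqrt{11} \approx 169.45$)
$\left(G{\left(10 \right)} + V\right) a = \left(-8 + \left(60 + 33 \sqrt{11}\right)\right) \left(-3\right) = \left(52 + 33 \sqrt{11}\right) \left(-3\right) = -156 - 99 \sqrt{11}$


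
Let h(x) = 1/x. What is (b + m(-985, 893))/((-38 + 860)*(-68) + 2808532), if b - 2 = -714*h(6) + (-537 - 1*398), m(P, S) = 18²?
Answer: -182/688159 ≈ -0.00026447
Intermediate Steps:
m(P, S) = 324
b = -1052 (b = 2 + (-714/6 + (-537 - 1*398)) = 2 + (-714*⅙ + (-537 - 398)) = 2 + (-119 - 935) = 2 - 1054 = -1052)
(b + m(-985, 893))/((-38 + 860)*(-68) + 2808532) = (-1052 + 324)/((-38 + 860)*(-68) + 2808532) = -728/(822*(-68) + 2808532) = -728/(-55896 + 2808532) = -728/2752636 = -728*1/2752636 = -182/688159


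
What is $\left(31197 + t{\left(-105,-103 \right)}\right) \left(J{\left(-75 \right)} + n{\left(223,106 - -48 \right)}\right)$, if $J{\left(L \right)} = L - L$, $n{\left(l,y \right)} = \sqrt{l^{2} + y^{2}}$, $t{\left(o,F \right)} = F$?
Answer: $31094 \sqrt{73445} \approx 8.4267 \cdot 10^{6}$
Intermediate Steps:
$J{\left(L \right)} = 0$
$\left(31197 + t{\left(-105,-103 \right)}\right) \left(J{\left(-75 \right)} + n{\left(223,106 - -48 \right)}\right) = \left(31197 - 103\right) \left(0 + \sqrt{223^{2} + \left(106 - -48\right)^{2}}\right) = 31094 \left(0 + \sqrt{49729 + \left(106 + 48\right)^{2}}\right) = 31094 \left(0 + \sqrt{49729 + 154^{2}}\right) = 31094 \left(0 + \sqrt{49729 + 23716}\right) = 31094 \left(0 + \sqrt{73445}\right) = 31094 \sqrt{73445}$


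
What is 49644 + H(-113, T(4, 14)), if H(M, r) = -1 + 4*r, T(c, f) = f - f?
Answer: 49643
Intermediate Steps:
T(c, f) = 0
49644 + H(-113, T(4, 14)) = 49644 + (-1 + 4*0) = 49644 + (-1 + 0) = 49644 - 1 = 49643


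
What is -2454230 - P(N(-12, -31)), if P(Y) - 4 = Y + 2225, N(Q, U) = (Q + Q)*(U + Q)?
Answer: -2457491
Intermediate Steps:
N(Q, U) = 2*Q*(Q + U) (N(Q, U) = (2*Q)*(Q + U) = 2*Q*(Q + U))
P(Y) = 2229 + Y (P(Y) = 4 + (Y + 2225) = 4 + (2225 + Y) = 2229 + Y)
-2454230 - P(N(-12, -31)) = -2454230 - (2229 + 2*(-12)*(-12 - 31)) = -2454230 - (2229 + 2*(-12)*(-43)) = -2454230 - (2229 + 1032) = -2454230 - 1*3261 = -2454230 - 3261 = -2457491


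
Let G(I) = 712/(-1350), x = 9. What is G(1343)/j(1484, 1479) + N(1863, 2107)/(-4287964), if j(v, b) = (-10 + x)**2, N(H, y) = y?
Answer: -1527937409/2894375700 ≈ -0.52790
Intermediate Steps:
j(v, b) = 1 (j(v, b) = (-10 + 9)**2 = (-1)**2 = 1)
G(I) = -356/675 (G(I) = 712*(-1/1350) = -356/675)
G(1343)/j(1484, 1479) + N(1863, 2107)/(-4287964) = -356/675/1 + 2107/(-4287964) = -356/675*1 + 2107*(-1/4287964) = -356/675 - 2107/4287964 = -1527937409/2894375700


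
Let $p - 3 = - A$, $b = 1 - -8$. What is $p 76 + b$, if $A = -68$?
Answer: $5405$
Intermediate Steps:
$b = 9$ ($b = 1 + 8 = 9$)
$p = 71$ ($p = 3 - -68 = 3 + 68 = 71$)
$p 76 + b = 71 \cdot 76 + 9 = 5396 + 9 = 5405$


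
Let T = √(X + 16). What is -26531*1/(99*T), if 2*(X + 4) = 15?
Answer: -26531*√78/3861 ≈ -60.688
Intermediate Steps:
X = 7/2 (X = -4 + (½)*15 = -4 + 15/2 = 7/2 ≈ 3.5000)
T = √78/2 (T = √(7/2 + 16) = √(39/2) = √78/2 ≈ 4.4159)
-26531*1/(99*T) = -26531*√78/3861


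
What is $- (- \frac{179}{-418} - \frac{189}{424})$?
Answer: $\frac{1553}{88616} \approx 0.017525$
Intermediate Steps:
$- (- \frac{179}{-418} - \frac{189}{424}) = - (\left(-179\right) \left(- \frac{1}{418}\right) - \frac{189}{424}) = - (\frac{179}{418} - \frac{189}{424}) = \left(-1\right) \left(- \frac{1553}{88616}\right) = \frac{1553}{88616}$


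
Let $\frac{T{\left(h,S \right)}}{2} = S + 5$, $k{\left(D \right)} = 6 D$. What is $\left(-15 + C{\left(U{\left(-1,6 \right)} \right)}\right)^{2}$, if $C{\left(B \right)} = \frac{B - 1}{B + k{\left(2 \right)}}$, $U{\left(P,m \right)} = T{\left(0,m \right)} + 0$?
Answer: $\frac{239121}{1156} \approx 206.85$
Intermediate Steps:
$T{\left(h,S \right)} = 10 + 2 S$ ($T{\left(h,S \right)} = 2 \left(S + 5\right) = 2 \left(5 + S\right) = 10 + 2 S$)
$U{\left(P,m \right)} = 10 + 2 m$ ($U{\left(P,m \right)} = \left(10 + 2 m\right) + 0 = 10 + 2 m$)
$C{\left(B \right)} = \frac{-1 + B}{12 + B}$ ($C{\left(B \right)} = \frac{B - 1}{B + 6 \cdot 2} = \frac{-1 + B}{B + 12} = \frac{-1 + B}{12 + B}$)
$\left(-15 + C{\left(U{\left(-1,6 \right)} \right)}\right)^{2} = \left(-15 + \frac{-1 + \left(10 + 2 \cdot 6\right)}{12 + \left(10 + 2 \cdot 6\right)}\right)^{2} = \left(-15 + \frac{-1 + \left(10 + 12\right)}{12 + \left(10 + 12\right)}\right)^{2} = \left(-15 + \frac{-1 + 22}{12 + 22}\right)^{2} = \left(-15 + \frac{1}{34} \cdot 21\right)^{2} = \left(-15 + \frac{21}{34}\right)^{2} = \left(- \frac{489}{34}\right)^{2} = \frac{239121}{1156}$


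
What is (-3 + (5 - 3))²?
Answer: 1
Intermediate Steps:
(-3 + (5 - 3))² = (-3 + 2)² = (-1)² = 1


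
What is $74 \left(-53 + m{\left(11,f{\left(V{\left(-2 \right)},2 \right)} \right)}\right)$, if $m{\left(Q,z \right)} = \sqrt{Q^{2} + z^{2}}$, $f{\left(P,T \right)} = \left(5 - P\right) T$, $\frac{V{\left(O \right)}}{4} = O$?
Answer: $-3922 + 74 \sqrt{797} \approx -1832.9$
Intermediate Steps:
$V{\left(O \right)} = 4 O$
$f{\left(P,T \right)} = T \left(5 - P\right)$
$74 \left(-53 + m{\left(11,f{\left(V{\left(-2 \right)},2 \right)} \right)}\right) = 74 \left(-53 + \sqrt{11^{2} + \left(2 \left(5 - 4 \left(-2\right)\right)\right)^{2}}\right) = 74 \left(-53 + \sqrt{121 + \left(2 \left(5 - -8\right)\right)^{2}}\right) = 74 \left(-53 + \sqrt{121 + \left(2 \left(5 + 8\right)\right)^{2}}\right) = 74 \left(-53 + \sqrt{121 + \left(2 \cdot 13\right)^{2}}\right) = 74 \left(-53 + \sqrt{121 + 26^{2}}\right) = 74 \left(-53 + \sqrt{121 + 676}\right) = 74 \left(-53 + \sqrt{797}\right) = -3922 + 74 \sqrt{797}$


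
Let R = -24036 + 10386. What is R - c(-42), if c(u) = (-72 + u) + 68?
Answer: -13604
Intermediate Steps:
R = -13650
c(u) = -4 + u
R - c(-42) = -13650 - (-4 - 42) = -13650 - 1*(-46) = -13650 + 46 = -13604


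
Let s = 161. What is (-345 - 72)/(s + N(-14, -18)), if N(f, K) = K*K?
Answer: -417/485 ≈ -0.85979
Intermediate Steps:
N(f, K) = K**2
(-345 - 72)/(s + N(-14, -18)) = (-345 - 72)/(161 + (-18)**2) = -417/(161 + 324) = -417/485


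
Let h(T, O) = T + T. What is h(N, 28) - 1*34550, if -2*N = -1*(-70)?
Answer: -34620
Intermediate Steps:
N = -35 (N = -(-1)*(-70)/2 = -½*70 = -35)
h(T, O) = 2*T
h(N, 28) - 1*34550 = 2*(-35) - 1*34550 = -70 - 34550 = -34620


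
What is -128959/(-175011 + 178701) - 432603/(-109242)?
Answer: -115661426/3732435 ≈ -30.988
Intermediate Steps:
-128959/(-175011 + 178701) - 432603/(-109242) = -128959/3690 - 432603*(-1/109242) = -128959*1/3690 + 48067/12138 = -128959/3690 + 48067/12138 = -115661426/3732435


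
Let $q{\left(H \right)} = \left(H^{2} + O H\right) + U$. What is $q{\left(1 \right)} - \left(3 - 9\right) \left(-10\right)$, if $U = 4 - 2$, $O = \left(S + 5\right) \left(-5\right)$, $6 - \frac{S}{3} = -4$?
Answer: $-232$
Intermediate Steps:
$S = 30$ ($S = 18 - -12 = 18 + 12 = 30$)
$O = -175$ ($O = \left(30 + 5\right) \left(-5\right) = 35 \left(-5\right) = -175$)
$U = 2$
$q{\left(H \right)} = 2 + H^{2} - 175 H$ ($q{\left(H \right)} = \left(H^{2} - 175 H\right) + 2 = 2 + H^{2} - 175 H$)
$q{\left(1 \right)} - \left(3 - 9\right) \left(-10\right) = \left(2 + 1^{2} - 175\right) - \left(3 - 9\right) \left(-10\right) = \left(2 + 1 - 175\right) - \left(-6\right) \left(-10\right) = -172 - 60 = -232$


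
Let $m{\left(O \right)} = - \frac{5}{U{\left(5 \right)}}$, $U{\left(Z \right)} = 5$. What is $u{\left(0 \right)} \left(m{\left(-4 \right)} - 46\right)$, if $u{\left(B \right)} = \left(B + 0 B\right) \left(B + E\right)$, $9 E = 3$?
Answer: $0$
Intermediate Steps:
$E = \frac{1}{3}$ ($E = \frac{1}{9} \cdot 3 = \frac{1}{3} \approx 0.33333$)
$u{\left(B \right)} = B \left(\frac{1}{3} + B\right)$ ($u{\left(B \right)} = \left(B + 0 B\right) \left(B + \frac{1}{3}\right) = \left(B + 0\right) \left(\frac{1}{3} + B\right) = B \left(\frac{1}{3} + B\right)$)
$m{\left(O \right)} = -1$ ($m{\left(O \right)} = - \frac{5}{5} = \left(-5\right) \frac{1}{5} = -1$)
$u{\left(0 \right)} \left(m{\left(-4 \right)} - 46\right) = 0 \left(\frac{1}{3} + 0\right) \left(-1 - 46\right) = 0 \cdot \frac{1}{3} \left(-47\right) = 0 \left(-47\right) = 0$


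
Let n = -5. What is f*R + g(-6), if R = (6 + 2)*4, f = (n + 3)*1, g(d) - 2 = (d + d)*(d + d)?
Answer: 82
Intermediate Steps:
g(d) = 2 + 4*d² (g(d) = 2 + (d + d)*(d + d) = 2 + (2*d)*(2*d) = 2 + 4*d²)
f = -2 (f = (-5 + 3)*1 = -2*1 = -2)
R = 32 (R = 8*4 = 32)
f*R + g(-6) = -2*32 + (2 + 4*(-6)²) = -64 + (2 + 4*36) = -64 + (2 + 144) = -64 + 146 = 82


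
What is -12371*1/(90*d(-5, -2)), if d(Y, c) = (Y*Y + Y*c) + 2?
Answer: -12371/3330 ≈ -3.7150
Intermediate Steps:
d(Y, c) = 2 + Y² + Y*c (d(Y, c) = (Y² + Y*c) + 2 = 2 + Y² + Y*c)
-12371*1/(90*d(-5, -2)) = -12371*1/(90*(2 + (-5)² - 5*(-2))) = -12371*1/(90*(2 + 25 + 10)) = -12371/(90*37) = -12371/3330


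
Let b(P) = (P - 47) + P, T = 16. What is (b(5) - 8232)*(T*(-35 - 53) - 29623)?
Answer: 256595339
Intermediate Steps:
b(P) = -47 + 2*P (b(P) = (-47 + P) + P = -47 + 2*P)
(b(5) - 8232)*(T*(-35 - 53) - 29623) = ((-47 + 2*5) - 8232)*(16*(-35 - 53) - 29623) = ((-47 + 10) - 8232)*(16*(-88) - 29623) = (-37 - 8232)*(-1408 - 29623) = -8269*(-31031) = 256595339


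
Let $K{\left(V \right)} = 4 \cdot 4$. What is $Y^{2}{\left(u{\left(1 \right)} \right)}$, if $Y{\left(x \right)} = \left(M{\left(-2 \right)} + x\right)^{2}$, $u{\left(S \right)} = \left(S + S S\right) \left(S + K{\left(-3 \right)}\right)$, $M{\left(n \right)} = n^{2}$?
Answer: $2085136$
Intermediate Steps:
$K{\left(V \right)} = 16$
$u{\left(S \right)} = \left(16 + S\right) \left(S + S^{2}\right)$ ($u{\left(S \right)} = \left(S + S S\right) \left(S + 16\right) = \left(S + S^{2}\right) \left(16 + S\right) = \left(16 + S\right) \left(S + S^{2}\right)$)
$Y{\left(x \right)} = \left(4 + x\right)^{2}$ ($Y{\left(x \right)} = \left(\left(-2\right)^{2} + x\right)^{2} = \left(4 + x\right)^{2}$)
$Y^{2}{\left(u{\left(1 \right)} \right)} = \left(\left(4 + 1 \left(16 + 1^{2} + 17 \cdot 1\right)\right)^{2}\right)^{2} = \left(\left(4 + 1 \left(16 + 1 + 17\right)\right)^{2}\right)^{2} = \left(\left(4 + 1 \cdot 34\right)^{2}\right)^{2} = \left(\left(4 + 34\right)^{2}\right)^{2} = \left(38^{2}\right)^{2} = 1444^{2} = 2085136$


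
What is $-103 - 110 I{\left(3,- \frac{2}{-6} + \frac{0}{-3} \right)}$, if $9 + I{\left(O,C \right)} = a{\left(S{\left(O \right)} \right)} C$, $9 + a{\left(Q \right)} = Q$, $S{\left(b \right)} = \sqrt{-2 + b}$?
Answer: $\frac{3541}{3} \approx 1180.3$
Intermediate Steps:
$a{\left(Q \right)} = -9 + Q$
$I{\left(O,C \right)} = -9 + C \left(-9 + \sqrt{-2 + O}\right)$ ($I{\left(O,C \right)} = -9 + \left(-9 + \sqrt{-2 + O}\right) C = -9 + C \left(-9 + \sqrt{-2 + O}\right)$)
$-103 - 110 I{\left(3,- \frac{2}{-6} + \frac{0}{-3} \right)} = -103 - 110 \left(-9 + \left(- \frac{2}{-6} + \frac{0}{-3}\right) \left(-9 + \sqrt{-2 + 3}\right)\right) = -103 - 110 \left(-9 + \left(\left(-2\right) \left(- \frac{1}{6}\right) + 0 \left(- \frac{1}{3}\right)\right) \left(-9 + \sqrt{1}\right)\right) = -103 - 110 \left(-9 + \left(\frac{1}{3} + 0\right) \left(-9 + 1\right)\right) = -103 - 110 \left(-9 + \frac{1}{3} \left(-8\right)\right) = -103 - 110 \left(-9 - \frac{8}{3}\right) = -103 - - \frac{3850}{3} = -103 + \frac{3850}{3} = \frac{3541}{3}$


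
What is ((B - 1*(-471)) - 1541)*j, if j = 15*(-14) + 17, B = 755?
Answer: 60795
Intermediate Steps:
j = -193 (j = -210 + 17 = -193)
((B - 1*(-471)) - 1541)*j = ((755 - 1*(-471)) - 1541)*(-193) = ((755 + 471) - 1541)*(-193) = (1226 - 1541)*(-193) = -315*(-193) = 60795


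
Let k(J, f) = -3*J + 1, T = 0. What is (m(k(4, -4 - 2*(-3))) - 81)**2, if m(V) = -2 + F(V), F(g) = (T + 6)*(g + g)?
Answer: 46225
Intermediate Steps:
F(g) = 12*g (F(g) = (0 + 6)*(g + g) = 6*(2*g) = 12*g)
k(J, f) = 1 - 3*J
m(V) = -2 + 12*V
(m(k(4, -4 - 2*(-3))) - 81)**2 = ((-2 + 12*(1 - 3*4)) - 81)**2 = ((-2 + 12*(1 - 12)) - 81)**2 = ((-2 + 12*(-11)) - 81)**2 = ((-2 - 132) - 81)**2 = (-134 - 81)**2 = (-215)**2 = 46225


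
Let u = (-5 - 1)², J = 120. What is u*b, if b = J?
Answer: 4320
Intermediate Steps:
b = 120
u = 36 (u = (-6)² = 36)
u*b = 36*120 = 4320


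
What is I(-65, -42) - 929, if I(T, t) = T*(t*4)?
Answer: 9991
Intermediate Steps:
I(T, t) = 4*T*t (I(T, t) = T*(4*t) = 4*T*t)
I(-65, -42) - 929 = 4*(-65)*(-42) - 929 = 10920 - 929 = 9991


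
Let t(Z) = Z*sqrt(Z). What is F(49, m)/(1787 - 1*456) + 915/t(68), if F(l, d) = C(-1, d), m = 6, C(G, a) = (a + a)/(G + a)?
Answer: 12/6655 + 915*sqrt(17)/2312 ≈ 1.6336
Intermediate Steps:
C(G, a) = 2*a/(G + a) (C(G, a) = (2*a)/(G + a) = 2*a/(G + a))
F(l, d) = 2*d/(-1 + d)
t(Z) = Z**(3/2)
F(49, m)/(1787 - 1*456) + 915/t(68) = (2*6/(-1 + 6))/(1787 - 1*456) + 915/(68**(3/2)) = (2*6/5)/(1787 - 456) + 915/((136*sqrt(17))) = (2*6*(1/5))/1331 + 915*(sqrt(17)/2312) = (12/5)*(1/1331) + 915*sqrt(17)/2312 = 12/6655 + 915*sqrt(17)/2312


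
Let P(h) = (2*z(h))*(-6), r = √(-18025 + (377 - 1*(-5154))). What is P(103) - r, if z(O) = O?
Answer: -1236 - I*√12494 ≈ -1236.0 - 111.78*I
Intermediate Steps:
r = I*√12494 (r = √(-18025 + (377 + 5154)) = √(-18025 + 5531) = √(-12494) = I*√12494 ≈ 111.78*I)
P(h) = -12*h (P(h) = (2*h)*(-6) = -12*h)
P(103) - r = -12*103 - I*√12494 = -1236 - I*√12494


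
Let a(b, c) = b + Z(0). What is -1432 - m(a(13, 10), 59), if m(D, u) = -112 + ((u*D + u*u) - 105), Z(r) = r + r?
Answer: -5463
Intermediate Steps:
Z(r) = 2*r
a(b, c) = b (a(b, c) = b + 2*0 = b + 0 = b)
m(D, u) = -217 + u² + D*u (m(D, u) = -112 + ((D*u + u²) - 105) = -112 + ((u² + D*u) - 105) = -112 + (-105 + u² + D*u) = -217 + u² + D*u)
-1432 - m(a(13, 10), 59) = -1432 - (-217 + 59² + 13*59) = -1432 - (-217 + 3481 + 767) = -1432 - 1*4031 = -1432 - 4031 = -5463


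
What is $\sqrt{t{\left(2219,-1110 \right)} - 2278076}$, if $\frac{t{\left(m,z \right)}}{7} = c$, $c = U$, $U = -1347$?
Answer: $11 i \sqrt{18905} \approx 1512.4 i$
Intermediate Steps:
$c = -1347$
$t{\left(m,z \right)} = -9429$ ($t{\left(m,z \right)} = 7 \left(-1347\right) = -9429$)
$\sqrt{t{\left(2219,-1110 \right)} - 2278076} = \sqrt{-9429 - 2278076} = \sqrt{-2287505} = 11 i \sqrt{18905}$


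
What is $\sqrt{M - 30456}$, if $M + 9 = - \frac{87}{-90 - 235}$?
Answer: $\frac{7 i \sqrt{2626806}}{65} \approx 174.54 i$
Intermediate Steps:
$M = - \frac{2838}{325}$ ($M = -9 - \frac{87}{-90 - 235} = -9 - \frac{87}{-325} = -9 - - \frac{87}{325} = -9 + \frac{87}{325} = - \frac{2838}{325} \approx -8.7323$)
$\sqrt{M - 30456} = \sqrt{- \frac{2838}{325} - 30456} = \sqrt{- \frac{9901038}{325}} = \frac{7 i \sqrt{2626806}}{65}$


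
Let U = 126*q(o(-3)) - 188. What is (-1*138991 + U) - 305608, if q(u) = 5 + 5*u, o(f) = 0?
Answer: -444157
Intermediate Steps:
U = 442 (U = 126*(5 + 5*0) - 188 = 126*(5 + 0) - 188 = 126*5 - 188 = 630 - 188 = 442)
(-1*138991 + U) - 305608 = (-1*138991 + 442) - 305608 = (-138991 + 442) - 305608 = -138549 - 305608 = -444157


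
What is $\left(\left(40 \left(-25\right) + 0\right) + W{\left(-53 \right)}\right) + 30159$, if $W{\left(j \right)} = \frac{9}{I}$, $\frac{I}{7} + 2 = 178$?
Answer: $\frac{35923897}{1232} \approx 29159.0$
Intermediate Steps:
$I = 1232$ ($I = -14 + 7 \cdot 178 = -14 + 1246 = 1232$)
$W{\left(j \right)} = \frac{9}{1232}$
$\left(\left(40 \left(-25\right) + 0\right) + W{\left(-53 \right)}\right) + 30159 = \left(\left(40 \left(-25\right) + 0\right) + \frac{9}{1232}\right) + 30159 = \left(\left(-1000 + 0\right) + \frac{9}{1232}\right) + 30159 = \left(-1000 + \frac{9}{1232}\right) + 30159 = - \frac{1231991}{1232} + 30159 = \frac{35923897}{1232}$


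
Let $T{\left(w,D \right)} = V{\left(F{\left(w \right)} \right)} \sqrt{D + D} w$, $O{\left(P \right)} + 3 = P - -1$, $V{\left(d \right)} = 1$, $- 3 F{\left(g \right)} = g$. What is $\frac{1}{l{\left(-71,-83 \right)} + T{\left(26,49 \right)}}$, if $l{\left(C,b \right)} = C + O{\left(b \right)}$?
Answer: $\frac{3}{806} + \frac{7 \sqrt{2}}{1612} \approx 0.0098632$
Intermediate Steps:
$F{\left(g \right)} = - \frac{g}{3}$
$O{\left(P \right)} = -2 + P$ ($O{\left(P \right)} = -3 + \left(P - -1\right) = -3 + \left(P + 1\right) = -3 + \left(1 + P\right) = -2 + P$)
$T{\left(w,D \right)} = w \sqrt{2} \sqrt{D}$ ($T{\left(w,D \right)} = 1 \sqrt{D + D} w = 1 \sqrt{2 D} w = 1 \sqrt{2} \sqrt{D} w = \sqrt{2} \sqrt{D} w = w \sqrt{2} \sqrt{D}$)
$l{\left(C,b \right)} = -2 + C + b$ ($l{\left(C,b \right)} = C + \left(-2 + b\right) = -2 + C + b$)
$\frac{1}{l{\left(-71,-83 \right)} + T{\left(26,49 \right)}} = \frac{1}{\left(-2 - 71 - 83\right) + 26 \sqrt{2} \sqrt{49}} = \frac{1}{-156 + 26 \sqrt{2} \cdot 7} = \frac{1}{-156 + 182 \sqrt{2}}$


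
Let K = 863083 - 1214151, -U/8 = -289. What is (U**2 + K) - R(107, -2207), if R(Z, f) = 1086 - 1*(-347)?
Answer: 4992843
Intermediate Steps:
U = 2312 (U = -8*(-289) = 2312)
R(Z, f) = 1433 (R(Z, f) = 1086 + 347 = 1433)
K = -351068
(U**2 + K) - R(107, -2207) = (2312**2 - 351068) - 1*1433 = (5345344 - 351068) - 1433 = 4994276 - 1433 = 4992843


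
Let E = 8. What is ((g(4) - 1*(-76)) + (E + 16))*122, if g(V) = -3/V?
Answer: 24217/2 ≈ 12109.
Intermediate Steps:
((g(4) - 1*(-76)) + (E + 16))*122 = ((-3/4 - 1*(-76)) + (8 + 16))*122 = ((-3*¼ + 76) + 24)*122 = ((-¾ + 76) + 24)*122 = (301/4 + 24)*122 = (397/4)*122 = 24217/2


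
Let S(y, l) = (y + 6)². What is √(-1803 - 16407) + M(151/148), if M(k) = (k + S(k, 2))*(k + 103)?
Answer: 16963273255/3241792 + I*√18210 ≈ 5232.7 + 134.94*I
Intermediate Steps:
S(y, l) = (6 + y)²
M(k) = (103 + k)*(k + (6 + k)²) (M(k) = (k + (6 + k)²)*(k + 103) = (k + (6 + k)²)*(103 + k) = (103 + k)*(k + (6 + k)²))
√(-1803 - 16407) + M(151/148) = √(-1803 - 16407) + (3708 + (151/148)³ + 116*(151/148)² + 1375*(151/148)) = √(-18210) + (3708 + (151*(1/148))³ + 116*(151*(1/148))² + 1375*(151*(1/148))) = I*√18210 + (3708 + (151/148)³ + 116*(151/148)² + 1375*(151/148)) = I*√18210 + (3708 + 3442951/3241792 + 116*(22801/21904) + 207625/148) = I*√18210 + (3708 + 3442951/3241792 + 661229/5476 + 207625/148) = I*√18210 + 16963273255/3241792 = 16963273255/3241792 + I*√18210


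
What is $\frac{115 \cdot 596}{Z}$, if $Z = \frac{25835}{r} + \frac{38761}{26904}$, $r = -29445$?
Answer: $\frac{1206590771360}{9916729} \approx 1.2167 \cdot 10^{5}$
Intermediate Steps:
$Z = \frac{9916729}{17604184}$ ($Z = \frac{25835}{-29445} + \frac{38761}{26904} = 25835 \left(- \frac{1}{29445}\right) + 38761 \cdot \frac{1}{26904} = - \frac{5167}{5889} + \frac{38761}{26904} = \frac{9916729}{17604184} \approx 0.56332$)
$\frac{115 \cdot 596}{Z} = \frac{115 \cdot 596}{\frac{9916729}{17604184}} = 68540 \cdot \frac{17604184}{9916729} = \frac{1206590771360}{9916729}$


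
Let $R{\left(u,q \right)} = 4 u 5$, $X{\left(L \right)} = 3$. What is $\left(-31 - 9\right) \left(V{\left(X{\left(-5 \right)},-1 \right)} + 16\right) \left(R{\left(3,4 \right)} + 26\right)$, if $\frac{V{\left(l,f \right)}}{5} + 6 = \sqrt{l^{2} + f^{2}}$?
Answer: $48160 - 17200 \sqrt{10} \approx -6231.2$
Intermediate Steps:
$V{\left(l,f \right)} = -30 + 5 \sqrt{f^{2} + l^{2}}$ ($V{\left(l,f \right)} = -30 + 5 \sqrt{l^{2} + f^{2}} = -30 + 5 \sqrt{f^{2} + l^{2}}$)
$R{\left(u,q \right)} = 20 u$
$\left(-31 - 9\right) \left(V{\left(X{\left(-5 \right)},-1 \right)} + 16\right) \left(R{\left(3,4 \right)} + 26\right) = \left(-31 - 9\right) \left(\left(-30 + 5 \sqrt{\left(-1\right)^{2} + 3^{2}}\right) + 16\right) \left(20 \cdot 3 + 26\right) = - 40 \left(\left(-30 + 5 \sqrt{1 + 9}\right) + 16\right) \left(60 + 26\right) = - 40 \left(\left(-30 + 5 \sqrt{10}\right) + 16\right) 86 = - 40 \left(-14 + 5 \sqrt{10}\right) 86 = - 40 \left(-1204 + 430 \sqrt{10}\right) = 48160 - 17200 \sqrt{10}$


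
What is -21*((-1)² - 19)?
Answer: 378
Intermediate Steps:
-21*((-1)² - 19) = -21*(1 - 19) = -21*(-18) = 378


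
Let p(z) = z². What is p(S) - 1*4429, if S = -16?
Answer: -4173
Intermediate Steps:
p(S) - 1*4429 = (-16)² - 1*4429 = 256 - 4429 = -4173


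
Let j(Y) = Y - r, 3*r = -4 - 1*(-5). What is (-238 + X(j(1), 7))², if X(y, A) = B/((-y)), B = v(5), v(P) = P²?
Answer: 303601/4 ≈ 75900.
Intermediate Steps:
r = ⅓ (r = (-4 - 1*(-5))/3 = (-4 + 5)/3 = (⅓)*1 = ⅓ ≈ 0.33333)
B = 25 (B = 5² = 25)
j(Y) = -⅓ + Y (j(Y) = Y - 1*⅓ = Y - ⅓ = -⅓ + Y)
X(y, A) = -25/y (X(y, A) = 25/((-y)) = 25*(-1/y) = -25/y)
(-238 + X(j(1), 7))² = (-238 - 25/(-⅓ + 1))² = (-238 - 25/⅔)² = (-238 - 25*3/2)² = (-238 - 75/2)² = (-551/2)² = 303601/4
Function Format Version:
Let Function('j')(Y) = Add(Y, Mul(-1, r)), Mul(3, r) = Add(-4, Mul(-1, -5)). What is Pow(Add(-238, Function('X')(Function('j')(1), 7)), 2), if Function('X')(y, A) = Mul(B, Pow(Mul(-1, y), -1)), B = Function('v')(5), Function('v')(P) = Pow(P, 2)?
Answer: Rational(303601, 4) ≈ 75900.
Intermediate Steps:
r = Rational(1, 3) (r = Mul(Rational(1, 3), Add(-4, Mul(-1, -5))) = Mul(Rational(1, 3), Add(-4, 5)) = Mul(Rational(1, 3), 1) = Rational(1, 3) ≈ 0.33333)
B = 25 (B = Pow(5, 2) = 25)
Function('j')(Y) = Add(Rational(-1, 3), Y) (Function('j')(Y) = Add(Y, Mul(-1, Rational(1, 3))) = Add(Y, Rational(-1, 3)) = Add(Rational(-1, 3), Y))
Function('X')(y, A) = Mul(-25, Pow(y, -1)) (Function('X')(y, A) = Mul(25, Pow(Mul(-1, y), -1)) = Mul(25, Mul(-1, Pow(y, -1))) = Mul(-25, Pow(y, -1)))
Pow(Add(-238, Function('X')(Function('j')(1), 7)), 2) = Pow(Add(-238, Mul(-25, Pow(Add(Rational(-1, 3), 1), -1))), 2) = Pow(Add(-238, Mul(-25, Pow(Rational(2, 3), -1))), 2) = Pow(Add(-238, Mul(-25, Rational(3, 2))), 2) = Pow(Add(-238, Rational(-75, 2)), 2) = Pow(Rational(-551, 2), 2) = Rational(303601, 4)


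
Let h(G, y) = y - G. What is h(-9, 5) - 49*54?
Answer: -2632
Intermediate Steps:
h(-9, 5) - 49*54 = (5 - 1*(-9)) - 49*54 = (5 + 9) - 2646 = 14 - 2646 = -2632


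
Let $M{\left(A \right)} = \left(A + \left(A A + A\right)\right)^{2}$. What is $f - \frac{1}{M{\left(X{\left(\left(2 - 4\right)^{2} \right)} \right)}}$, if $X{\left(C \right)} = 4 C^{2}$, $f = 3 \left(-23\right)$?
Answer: $- \frac{1231110145}{17842176} \approx -69.0$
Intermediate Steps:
$f = -69$
$M{\left(A \right)} = \left(A^{2} + 2 A\right)^{2}$ ($M{\left(A \right)} = \left(A + \left(A^{2} + A\right)\right)^{2} = \left(A + \left(A + A^{2}\right)\right)^{2} = \left(A^{2} + 2 A\right)^{2}$)
$f - \frac{1}{M{\left(X{\left(\left(2 - 4\right)^{2} \right)} \right)}} = -69 - \frac{1}{\left(4 \left(\left(2 - 4\right)^{2}\right)^{2}\right)^{2} \left(2 + 4 \left(\left(2 - 4\right)^{2}\right)^{2}\right)^{2}} = -69 - \frac{1}{\left(4 \left(\left(-2\right)^{2}\right)^{2}\right)^{2} \left(2 + 4 \left(\left(-2\right)^{2}\right)^{2}\right)^{2}} = -69 - \frac{1}{\left(4 \cdot 4^{2}\right)^{2} \left(2 + 4 \cdot 4^{2}\right)^{2}} = -69 - \frac{1}{\left(4 \cdot 16\right)^{2} \left(2 + 4 \cdot 16\right)^{2}} = -69 - \frac{1}{64^{2} \left(2 + 64\right)^{2}} = -69 - \frac{1}{4096 \cdot 66^{2}} = -69 - \frac{1}{4096 \cdot 4356} = -69 - \frac{1}{17842176} = - \frac{1231110145}{17842176}$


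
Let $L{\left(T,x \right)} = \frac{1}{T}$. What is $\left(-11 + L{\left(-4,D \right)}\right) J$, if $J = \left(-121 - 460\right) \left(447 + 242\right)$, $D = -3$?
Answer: $\frac{18013905}{4} \approx 4.5035 \cdot 10^{6}$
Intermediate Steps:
$J = -400309$ ($J = \left(-581\right) 689 = -400309$)
$\left(-11 + L{\left(-4,D \right)}\right) J = \left(-11 + \frac{1}{-4}\right) \left(-400309\right) = \left(-11 - \frac{1}{4}\right) \left(-400309\right) = \left(- \frac{45}{4}\right) \left(-400309\right) = \frac{18013905}{4}$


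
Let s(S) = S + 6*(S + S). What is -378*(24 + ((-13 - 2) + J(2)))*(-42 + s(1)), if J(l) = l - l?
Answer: 98658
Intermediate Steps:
J(l) = 0
s(S) = 13*S (s(S) = S + 6*(2*S) = S + 12*S = 13*S)
-378*(24 + ((-13 - 2) + J(2)))*(-42 + s(1)) = -378*(24 + ((-13 - 2) + 0))*(-42 + 13*1) = -378*(24 + (-15 + 0))*(-42 + 13) = -378*(24 - 15)*(-29) = -3402*(-29) = -378*(-261) = 98658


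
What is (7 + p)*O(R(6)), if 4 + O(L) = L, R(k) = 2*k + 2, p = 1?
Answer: 80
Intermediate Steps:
R(k) = 2 + 2*k
O(L) = -4 + L
(7 + p)*O(R(6)) = (7 + 1)*(-4 + (2 + 2*6)) = 8*(-4 + (2 + 12)) = 8*(-4 + 14) = 8*10 = 80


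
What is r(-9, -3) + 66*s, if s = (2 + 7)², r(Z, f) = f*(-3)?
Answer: 5355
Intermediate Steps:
r(Z, f) = -3*f
s = 81 (s = 9² = 81)
r(-9, -3) + 66*s = -3*(-3) + 66*81 = 9 + 5346 = 5355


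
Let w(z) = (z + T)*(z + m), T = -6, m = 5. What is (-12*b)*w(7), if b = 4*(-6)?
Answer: 3456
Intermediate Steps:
w(z) = (-6 + z)*(5 + z) (w(z) = (z - 6)*(z + 5) = (-6 + z)*(5 + z))
b = -24
(-12*b)*w(7) = (-12*(-24))*(-30 + 7**2 - 1*7) = 288*(-30 + 49 - 7) = 288*12 = 3456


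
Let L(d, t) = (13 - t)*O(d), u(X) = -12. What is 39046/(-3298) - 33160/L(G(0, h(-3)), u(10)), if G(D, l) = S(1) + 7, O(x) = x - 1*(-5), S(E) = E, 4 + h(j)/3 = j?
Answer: -12205163/107185 ≈ -113.87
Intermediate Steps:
h(j) = -12 + 3*j
O(x) = 5 + x (O(x) = x + 5 = 5 + x)
G(D, l) = 8 (G(D, l) = 1 + 7 = 8)
L(d, t) = (5 + d)*(13 - t) (L(d, t) = (13 - t)*(5 + d) = (5 + d)*(13 - t))
39046/(-3298) - 33160/L(G(0, h(-3)), u(10)) = 39046/(-3298) - 33160*(-1/((-13 - 12)*(5 + 8))) = 39046*(-1/3298) - 33160/((-1*(-25)*13)) = -19523/1649 - 33160/325 = -19523/1649 - 33160*1/325 = -19523/1649 - 6632/65 = -12205163/107185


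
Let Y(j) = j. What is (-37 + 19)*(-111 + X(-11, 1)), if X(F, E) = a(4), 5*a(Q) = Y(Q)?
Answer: 9918/5 ≈ 1983.6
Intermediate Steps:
a(Q) = Q/5
X(F, E) = 4/5 (X(F, E) = (1/5)*4 = 4/5)
(-37 + 19)*(-111 + X(-11, 1)) = (-37 + 19)*(-111 + 4/5) = -18*(-551/5) = 9918/5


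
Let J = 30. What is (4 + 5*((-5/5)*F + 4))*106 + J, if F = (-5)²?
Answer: -10676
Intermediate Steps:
F = 25
(4 + 5*((-5/5)*F + 4))*106 + J = (4 + 5*(-5/5*25 + 4))*106 + 30 = (4 + 5*(-5*⅕*25 + 4))*106 + 30 = (4 + 5*(-1*25 + 4))*106 + 30 = (4 + 5*(-25 + 4))*106 + 30 = (4 + 5*(-21))*106 + 30 = (4 - 105)*106 + 30 = -101*106 + 30 = -10706 + 30 = -10676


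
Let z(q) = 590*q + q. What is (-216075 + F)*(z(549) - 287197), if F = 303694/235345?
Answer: -1894842274898422/235345 ≈ -8.0513e+9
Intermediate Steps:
F = 303694/235345 (F = 303694*(1/235345) = 303694/235345 ≈ 1.2904)
z(q) = 591*q
(-216075 + F)*(z(549) - 287197) = (-216075 + 303694/235345)*(591*549 - 287197) = -50851867181*(324459 - 287197)/235345 = -50851867181/235345*37262 = -1894842274898422/235345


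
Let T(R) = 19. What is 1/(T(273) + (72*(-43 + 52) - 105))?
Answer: 1/562 ≈ 0.0017794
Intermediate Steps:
1/(T(273) + (72*(-43 + 52) - 105)) = 1/(19 + (72*(-43 + 52) - 105)) = 1/(19 + (72*9 - 105)) = 1/(19 + (648 - 105)) = 1/(19 + 543) = 1/562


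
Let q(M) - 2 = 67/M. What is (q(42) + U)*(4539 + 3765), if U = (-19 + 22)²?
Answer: 732136/7 ≈ 1.0459e+5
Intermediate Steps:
q(M) = 2 + 67/M
U = 9 (U = 3² = 9)
(q(42) + U)*(4539 + 3765) = ((2 + 67/42) + 9)*(4539 + 3765) = ((2 + 67*(1/42)) + 9)*8304 = ((2 + 67/42) + 9)*8304 = (151/42 + 9)*8304 = (529/42)*8304 = 732136/7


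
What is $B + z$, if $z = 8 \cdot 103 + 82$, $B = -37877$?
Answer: $-36971$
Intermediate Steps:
$z = 906$ ($z = 824 + 82 = 906$)
$B + z = -37877 + 906 = -36971$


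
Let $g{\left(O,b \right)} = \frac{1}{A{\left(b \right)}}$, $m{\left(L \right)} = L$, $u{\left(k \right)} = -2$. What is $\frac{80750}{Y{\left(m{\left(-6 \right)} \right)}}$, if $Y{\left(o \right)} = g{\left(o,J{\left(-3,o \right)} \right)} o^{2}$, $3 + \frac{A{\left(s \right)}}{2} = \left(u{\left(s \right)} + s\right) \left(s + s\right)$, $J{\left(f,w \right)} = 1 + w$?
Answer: $\frac{2705125}{9} \approx 3.0057 \cdot 10^{5}$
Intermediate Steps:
$A{\left(s \right)} = -6 + 4 s \left(-2 + s\right)$ ($A{\left(s \right)} = -6 + 2 \left(-2 + s\right) \left(s + s\right) = -6 + 2 \left(-2 + s\right) 2 s = -6 + 2 \cdot 2 s \left(-2 + s\right) = -6 + 4 s \left(-2 + s\right)$)
$g{\left(O,b \right)} = \frac{1}{-6 - 8 b + 4 b^{2}}$
$Y{\left(o \right)} = \frac{o^{2}}{2 \left(-7 - 4 o + 2 \left(1 + o\right)^{2}\right)}$ ($Y{\left(o \right)} = \frac{1}{2 \left(-3 - 4 \left(1 + o\right) + 2 \left(1 + o\right)^{2}\right)} o^{2} = \frac{1}{2 \left(-3 - \left(4 + 4 o\right) + 2 \left(1 + o\right)^{2}\right)} o^{2} = \frac{1}{2 \left(-7 - 4 o + 2 \left(1 + o\right)^{2}\right)} o^{2} = \frac{o^{2}}{2 \left(-7 - 4 o + 2 \left(1 + o\right)^{2}\right)}$)
$\frac{80750}{Y{\left(m{\left(-6 \right)} \right)}} = \frac{80750}{\frac{1}{2} \left(-6\right)^{2} \frac{1}{-5 + 2 \left(-6\right)^{2}}} = \frac{80750}{\frac{1}{2} \cdot 36 \frac{1}{-5 + 2 \cdot 36}} = \frac{80750}{\frac{1}{2} \cdot 36 \frac{1}{-5 + 72}} = \frac{80750}{\frac{1}{2} \cdot 36 \cdot \frac{1}{67}} = \frac{80750}{\frac{18}{67}} = 80750 \cdot \frac{67}{18} = \frac{2705125}{9}$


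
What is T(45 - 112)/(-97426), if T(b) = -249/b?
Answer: -249/6527542 ≈ -3.8146e-5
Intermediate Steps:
T(45 - 112)/(-97426) = -249/(45 - 112)/(-97426) = -249/(-67)*(-1/97426) = -249*(-1/67)*(-1/97426) = (249/67)*(-1/97426) = -249/6527542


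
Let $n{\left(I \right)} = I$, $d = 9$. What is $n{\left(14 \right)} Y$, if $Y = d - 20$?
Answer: $-154$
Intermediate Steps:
$Y = -11$ ($Y = 9 - 20 = -11$)
$n{\left(14 \right)} Y = 14 \left(-11\right) = -154$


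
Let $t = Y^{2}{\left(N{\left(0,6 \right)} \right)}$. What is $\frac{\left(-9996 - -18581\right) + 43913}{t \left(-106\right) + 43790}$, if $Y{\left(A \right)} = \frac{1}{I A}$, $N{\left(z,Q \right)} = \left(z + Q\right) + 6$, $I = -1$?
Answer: $\frac{3779856}{3152827} \approx 1.1989$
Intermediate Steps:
$N{\left(z,Q \right)} = 6 + Q + z$ ($N{\left(z,Q \right)} = \left(Q + z\right) + 6 = 6 + Q + z$)
$Y{\left(A \right)} = - \frac{1}{A}$ ($Y{\left(A \right)} = \frac{1}{\left(-1\right) A} = - \frac{1}{A}$)
$t = \frac{1}{144}$ ($t = \left(- \frac{1}{6 + 6 + 0}\right)^{2} = \left(- \frac{1}{12}\right)^{2} = \frac{1}{144} \approx 0.0069444$)
$\frac{\left(-9996 - -18581\right) + 43913}{t \left(-106\right) + 43790} = \frac{\left(-9996 - -18581\right) + 43913}{\frac{1}{144} \left(-106\right) + 43790} = \frac{\left(-9996 + 18581\right) + 43913}{- \frac{53}{72} + 43790} = \frac{8585 + 43913}{\frac{3152827}{72}} = 52498 \cdot \frac{72}{3152827} = \frac{3779856}{3152827}$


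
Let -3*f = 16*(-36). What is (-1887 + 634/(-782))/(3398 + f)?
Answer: -369067/701845 ≈ -0.52585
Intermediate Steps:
f = 192 (f = -16*(-36)/3 = -⅓*(-576) = 192)
(-1887 + 634/(-782))/(3398 + f) = (-1887 + 634/(-782))/(3398 + 192) = (-1887 + 634*(-1/782))/3590 = (-1887 - 317/391)*(1/3590) = -738134/391*1/3590 = -369067/701845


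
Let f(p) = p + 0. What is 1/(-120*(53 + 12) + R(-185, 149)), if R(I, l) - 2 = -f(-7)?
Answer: -1/7791 ≈ -0.00012835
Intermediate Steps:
f(p) = p
R(I, l) = 9 (R(I, l) = 2 - 1*(-7) = 2 + 7 = 9)
1/(-120*(53 + 12) + R(-185, 149)) = 1/(-120*(53 + 12) + 9) = 1/(-120*65 + 9) = 1/(-7800 + 9) = 1/(-7791) = -1/7791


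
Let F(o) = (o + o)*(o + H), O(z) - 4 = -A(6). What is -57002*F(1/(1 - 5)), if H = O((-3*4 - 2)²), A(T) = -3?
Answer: 769527/4 ≈ 1.9238e+5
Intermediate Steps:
O(z) = 7 (O(z) = 4 - 1*(-3) = 4 + 3 = 7)
H = 7
F(o) = 2*o*(7 + o) (F(o) = (o + o)*(o + 7) = (2*o)*(7 + o) = 2*o*(7 + o))
-57002*F(1/(1 - 5)) = -114004*(7 + 1/(1 - 5))/(1 - 5) = -114004*(7 + 1/(-4))/(-4) = -114004*(-1)*(7 - ¼)/4 = -114004*(-1)*27/(4*4) = -57002*(-27/8) = 769527/4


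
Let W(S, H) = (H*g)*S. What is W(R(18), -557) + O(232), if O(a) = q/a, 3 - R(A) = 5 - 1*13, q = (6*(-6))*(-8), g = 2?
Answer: -355330/29 ≈ -12253.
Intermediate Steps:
q = 288 (q = -36*(-8) = 288)
R(A) = 11 (R(A) = 3 - (5 - 1*13) = 3 - (5 - 13) = 3 - 1*(-8) = 3 + 8 = 11)
W(S, H) = 2*H*S (W(S, H) = (H*2)*S = (2*H)*S = 2*H*S)
O(a) = 288/a
W(R(18), -557) + O(232) = 2*(-557)*11 + 288/232 = -12254 + 288*(1/232) = -12254 + 36/29 = -355330/29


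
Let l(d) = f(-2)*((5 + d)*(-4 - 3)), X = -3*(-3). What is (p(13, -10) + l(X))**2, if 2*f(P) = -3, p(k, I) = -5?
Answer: 20164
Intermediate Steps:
f(P) = -3/2 (f(P) = (1/2)*(-3) = -3/2)
X = 9
l(d) = 105/2 + 21*d/2 (l(d) = -3*(5 + d)*(-4 - 3)/2 = -3*(5 + d)*(-7)/2 = -3*(-35 - 7*d)/2 = 105/2 + 21*d/2)
(p(13, -10) + l(X))**2 = (-5 + (105/2 + (21/2)*9))**2 = (-5 + (105/2 + 189/2))**2 = (-5 + 147)**2 = 142**2 = 20164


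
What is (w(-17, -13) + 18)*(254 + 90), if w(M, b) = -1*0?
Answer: 6192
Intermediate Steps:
w(M, b) = 0
(w(-17, -13) + 18)*(254 + 90) = (0 + 18)*(254 + 90) = 18*344 = 6192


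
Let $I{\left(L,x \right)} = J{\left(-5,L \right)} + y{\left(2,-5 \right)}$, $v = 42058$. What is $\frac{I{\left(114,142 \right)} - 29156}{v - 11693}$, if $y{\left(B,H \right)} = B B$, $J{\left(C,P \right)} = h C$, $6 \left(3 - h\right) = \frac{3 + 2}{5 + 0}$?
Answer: $- \frac{174997}{182190} \approx -0.96052$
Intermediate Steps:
$h = \frac{17}{6}$ ($h = 3 - \frac{\left(3 + 2\right) \frac{1}{5 + 0}}{6} = 3 - \frac{5 \cdot \frac{1}{5}}{6} = 3 - \frac{1}{6} = \frac{17}{6} \approx 2.8333$)
$J{\left(C,P \right)} = \frac{17 C}{6}$
$y{\left(B,H \right)} = B^{2}$
$I{\left(L,x \right)} = - \frac{61}{6}$ ($I{\left(L,x \right)} = \frac{17}{6} \left(-5\right) + 2^{2} = - \frac{85}{6} + 4 = - \frac{61}{6}$)
$\frac{I{\left(114,142 \right)} - 29156}{v - 11693} = \frac{- \frac{61}{6} - 29156}{42058 - 11693} = - \frac{174997}{6 \cdot 30365} = \left(- \frac{174997}{6}\right) \frac{1}{30365} = - \frac{174997}{182190}$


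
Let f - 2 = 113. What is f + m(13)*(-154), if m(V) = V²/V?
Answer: -1887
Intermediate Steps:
f = 115 (f = 2 + 113 = 115)
m(V) = V
f + m(13)*(-154) = 115 + 13*(-154) = 115 - 2002 = -1887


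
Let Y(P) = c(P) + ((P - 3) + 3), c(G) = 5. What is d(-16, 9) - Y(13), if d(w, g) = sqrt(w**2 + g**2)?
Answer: -18 + sqrt(337) ≈ 0.35756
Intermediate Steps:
Y(P) = 5 + P (Y(P) = 5 + ((P - 3) + 3) = 5 + ((-3 + P) + 3) = 5 + P)
d(w, g) = sqrt(g**2 + w**2)
d(-16, 9) - Y(13) = sqrt(9**2 + (-16)**2) - (5 + 13) = sqrt(81 + 256) - 1*18 = sqrt(337) - 18 = -18 + sqrt(337)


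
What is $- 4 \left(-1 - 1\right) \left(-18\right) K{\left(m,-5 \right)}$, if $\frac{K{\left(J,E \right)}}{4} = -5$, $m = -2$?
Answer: $2880$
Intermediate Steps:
$K{\left(J,E \right)} = -20$ ($K{\left(J,E \right)} = 4 \left(-5\right) = -20$)
$- 4 \left(-1 - 1\right) \left(-18\right) K{\left(m,-5 \right)} = - 4 \left(-1 - 1\right) \left(-18\right) \left(-20\right) = \left(-4\right) \left(-2\right) \left(-18\right) \left(-20\right) = 8 \left(-18\right) \left(-20\right) = \left(-144\right) \left(-20\right) = 2880$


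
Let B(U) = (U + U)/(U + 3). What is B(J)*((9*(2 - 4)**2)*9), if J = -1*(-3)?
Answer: 324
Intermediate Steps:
J = 3
B(U) = 2*U/(3 + U) (B(U) = (2*U)/(3 + U) = 2*U/(3 + U))
B(J)*((9*(2 - 4)**2)*9) = (2*3/(3 + 3))*((9*(2 - 4)**2)*9) = (2*3/6)*((9*(-2)**2)*9) = (2*3*(1/6))*((9*4)*9) = 1*(36*9) = 1*324 = 324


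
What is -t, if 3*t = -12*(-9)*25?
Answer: -900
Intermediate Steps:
t = 900 (t = (-12*(-9)*25)/3 = (108*25)/3 = (1/3)*2700 = 900)
-t = -1*900 = -900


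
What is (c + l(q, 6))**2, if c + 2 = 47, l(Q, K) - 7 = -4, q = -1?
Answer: 2304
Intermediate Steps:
l(Q, K) = 3 (l(Q, K) = 7 - 4 = 3)
c = 45 (c = -2 + 47 = 45)
(c + l(q, 6))**2 = (45 + 3)**2 = 48**2 = 2304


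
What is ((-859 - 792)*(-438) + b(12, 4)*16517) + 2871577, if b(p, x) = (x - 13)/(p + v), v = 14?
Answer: 93313937/26 ≈ 3.5890e+6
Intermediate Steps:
b(p, x) = (-13 + x)/(14 + p) (b(p, x) = (x - 13)/(p + 14) = (-13 + x)/(14 + p))
((-859 - 792)*(-438) + b(12, 4)*16517) + 2871577 = ((-859 - 792)*(-438) + ((-13 + 4)/(14 + 12))*16517) + 2871577 = (-1651*(-438) + (-9/26)*16517) + 2871577 = (723138 + ((1/26)*(-9))*16517) + 2871577 = (723138 - 9/26*16517) + 2871577 = (723138 - 148653/26) + 2871577 = 18652935/26 + 2871577 = 93313937/26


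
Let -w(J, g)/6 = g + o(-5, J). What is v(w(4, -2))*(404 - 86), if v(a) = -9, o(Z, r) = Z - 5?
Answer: -2862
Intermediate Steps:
o(Z, r) = -5 + Z
w(J, g) = 60 - 6*g (w(J, g) = -6*(g + (-5 - 5)) = -6*(g - 10) = -6*(-10 + g) = 60 - 6*g)
v(w(4, -2))*(404 - 86) = -9*(404 - 86) = -9*318 = -2862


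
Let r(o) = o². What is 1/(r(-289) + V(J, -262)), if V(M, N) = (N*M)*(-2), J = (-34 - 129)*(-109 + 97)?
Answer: 1/1108465 ≈ 9.0215e-7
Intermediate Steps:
J = 1956 (J = -163*(-12) = 1956)
V(M, N) = -2*M*N (V(M, N) = (M*N)*(-2) = -2*M*N)
1/(r(-289) + V(J, -262)) = 1/((-289)² - 2*1956*(-262)) = 1/(83521 + 1024944) = 1/1108465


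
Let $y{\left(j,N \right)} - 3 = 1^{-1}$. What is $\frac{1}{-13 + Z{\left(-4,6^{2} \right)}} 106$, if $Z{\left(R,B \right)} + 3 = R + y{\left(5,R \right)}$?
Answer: $- \frac{53}{8} \approx -6.625$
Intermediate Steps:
$y{\left(j,N \right)} = 4$ ($y{\left(j,N \right)} = 3 + 1^{-1} = 3 + 1 = 4$)
$Z{\left(R,B \right)} = 1 + R$ ($Z{\left(R,B \right)} = -3 + \left(R + 4\right) = -3 + \left(4 + R\right) = 1 + R$)
$\frac{1}{-13 + Z{\left(-4,6^{2} \right)}} 106 = \frac{1}{-13 + \left(1 - 4\right)} 106 = \frac{1}{-13 - 3} \cdot 106 = \frac{1}{-16} \cdot 106 = \left(- \frac{1}{16}\right) 106 = - \frac{53}{8}$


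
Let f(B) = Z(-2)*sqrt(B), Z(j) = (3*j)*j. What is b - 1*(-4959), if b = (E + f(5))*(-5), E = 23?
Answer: 4844 - 60*sqrt(5) ≈ 4709.8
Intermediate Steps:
Z(j) = 3*j**2
f(B) = 12*sqrt(B) (f(B) = (3*(-2)**2)*sqrt(B) = (3*4)*sqrt(B) = 12*sqrt(B))
b = -115 - 60*sqrt(5) (b = (23 + 12*sqrt(5))*(-5) = -115 - 60*sqrt(5) ≈ -249.16)
b - 1*(-4959) = (-115 - 60*sqrt(5)) - 1*(-4959) = (-115 - 60*sqrt(5)) + 4959 = 4844 - 60*sqrt(5)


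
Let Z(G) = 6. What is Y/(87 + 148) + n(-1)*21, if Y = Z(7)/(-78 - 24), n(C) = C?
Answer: -83896/3995 ≈ -21.000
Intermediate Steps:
Y = -1/17 (Y = 6/(-78 - 24) = 6/(-102) = 6*(-1/102) = -1/17 ≈ -0.058824)
Y/(87 + 148) + n(-1)*21 = -1/(17*(87 + 148)) - 1*21 = -1/17/235 - 21 = -1/17*1/235 - 21 = -1/3995 - 21 = -83896/3995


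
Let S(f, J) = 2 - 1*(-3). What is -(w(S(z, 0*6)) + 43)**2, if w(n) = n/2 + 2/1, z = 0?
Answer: -9025/4 ≈ -2256.3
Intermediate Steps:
S(f, J) = 5 (S(f, J) = 2 + 3 = 5)
w(n) = 2 + n/2 (w(n) = n*(1/2) + 2*1 = n/2 + 2 = 2 + n/2)
-(w(S(z, 0*6)) + 43)**2 = -((2 + (1/2)*5) + 43)**2 = -((2 + 5/2) + 43)**2 = -(9/2 + 43)**2 = -(95/2)**2 = -1*9025/4 = -9025/4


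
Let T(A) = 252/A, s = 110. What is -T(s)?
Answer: -126/55 ≈ -2.2909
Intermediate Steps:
-T(s) = -252/110 = -1*126/55 = -126/55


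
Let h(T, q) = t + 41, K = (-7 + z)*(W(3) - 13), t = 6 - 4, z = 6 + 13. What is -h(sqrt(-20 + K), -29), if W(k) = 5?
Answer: -43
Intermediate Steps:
z = 19
t = 2
K = -96 (K = (-7 + 19)*(5 - 13) = 12*(-8) = -96)
h(T, q) = 43 (h(T, q) = 2 + 41 = 43)
-h(sqrt(-20 + K), -29) = -1*43 = -43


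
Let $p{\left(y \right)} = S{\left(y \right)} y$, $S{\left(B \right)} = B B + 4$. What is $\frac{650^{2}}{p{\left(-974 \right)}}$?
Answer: $- \frac{21125}{46200716} \approx -0.00045724$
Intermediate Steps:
$S{\left(B \right)} = 4 + B^{2}$ ($S{\left(B \right)} = B^{2} + 4 = 4 + B^{2}$)
$p{\left(y \right)} = y \left(4 + y^{2}\right)$ ($p{\left(y \right)} = \left(4 + y^{2}\right) y = y \left(4 + y^{2}\right)$)
$\frac{650^{2}}{p{\left(-974 \right)}} = \frac{650^{2}}{\left(-974\right) \left(4 + \left(-974\right)^{2}\right)} = \frac{422500}{\left(-974\right) \left(4 + 948676\right)} = \frac{422500}{\left(-974\right) 948680} = \frac{422500}{-924014320} = 422500 \left(- \frac{1}{924014320}\right) = - \frac{21125}{46200716}$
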